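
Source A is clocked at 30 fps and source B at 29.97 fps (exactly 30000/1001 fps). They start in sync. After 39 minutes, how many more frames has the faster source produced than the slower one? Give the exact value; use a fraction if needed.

5400/77 frames

39 min = 2340 s.
A emits 30 × 2340 = 70200 frames; B emits 30000/1001 × 2340 = 5400000/77.
Difference = 5400/77 frames (≈ 70.1299); B is behind A.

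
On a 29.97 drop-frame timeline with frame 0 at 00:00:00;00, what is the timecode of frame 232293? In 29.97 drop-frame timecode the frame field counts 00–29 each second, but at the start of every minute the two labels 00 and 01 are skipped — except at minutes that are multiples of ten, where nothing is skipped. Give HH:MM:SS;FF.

02:09:10;27

Each 10-minute DF block holds 10 × 60 × 30 − 9 × 2 = 17982 frames. 232293 ÷ 17982 → 12 full blocks, remainder 16509.
Within the partial block the first minute is 1800 frames and each further minute 1798, so 9 further minute boundaries passed. Total skipped labels = 18 × 12 + 2 × 9 = 234.
Non-drop label index = 232293 + 234 = 232527; at 30 labels/s that is 02:09:10:27, i.e. DF 02:09:10;27.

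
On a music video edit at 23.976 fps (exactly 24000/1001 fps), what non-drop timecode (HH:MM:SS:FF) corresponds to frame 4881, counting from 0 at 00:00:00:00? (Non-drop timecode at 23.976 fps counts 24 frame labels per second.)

00:03:23:09

4881 ÷ 24 = 203 full seconds, remainder 9 frames.
203 s = 0 h 3 min 23 s.
Timecode: 00:03:23:09.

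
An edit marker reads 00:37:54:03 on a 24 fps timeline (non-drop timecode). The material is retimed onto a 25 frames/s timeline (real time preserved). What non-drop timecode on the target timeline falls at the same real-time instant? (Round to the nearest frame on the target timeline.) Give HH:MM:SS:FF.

00:37:54:03

Source frame index: (0×3600 + 37×60 + 54) × 24 + 3 = 54579.
Real time: 54579 / (24) = 18193/8 s.
Target frame: (18193/8) × (25) = 454825/8 ≈ 56853.125 → 56853.
At 25 labels/s: frame 56853 → 00:37:54:03.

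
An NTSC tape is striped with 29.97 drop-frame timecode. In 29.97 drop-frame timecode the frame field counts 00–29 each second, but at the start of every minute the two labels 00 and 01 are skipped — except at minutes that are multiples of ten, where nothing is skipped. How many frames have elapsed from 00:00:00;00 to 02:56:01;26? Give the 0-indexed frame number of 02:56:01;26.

316538

As if non-drop at 30 labels/s: (2 × 3600 + 56 × 60 + 1) × 30 + 26 = 316856.
Minute boundaries passed: 176; those not divisible by 10: 176 − 17 = 159; dropped labels = 2 × 159 = 318.
Actual frame index = 316856 − 318 = 316538.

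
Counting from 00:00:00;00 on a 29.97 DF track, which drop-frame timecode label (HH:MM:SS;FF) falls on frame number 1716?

Ten DF minutes hold 17982 frames, so frame 1716 lies in block 0 (frames 0–17981) with 1716 frames into that block.
The block's first minute is 1800 frames and the rest 1798 each; 1716 frames reaches minute 0, so 0 × 18 + 0 × 2 = 0 labels have been skipped so far.
Adding those back, label number 1716 + 0 = 1716 at 30 labels/s is 57 s + 6 f = 0 h 0 min 57 s frame 6, i.e. 00:00:57;06.

00:00:57;06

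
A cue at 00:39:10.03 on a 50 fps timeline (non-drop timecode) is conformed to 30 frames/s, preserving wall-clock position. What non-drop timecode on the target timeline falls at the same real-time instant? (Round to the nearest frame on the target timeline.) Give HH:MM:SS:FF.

Source frame index: (0×3600 + 39×60 + 10) × 50 + 3 = 117503.
Real time: 117503 / (50) = 117503/50 s.
Target frame: (117503/50) × (30) = 352509/5 ≈ 70501.800 → 70502.
At 30 labels/s: frame 70502 → 00:39:10:02.

00:39:10:02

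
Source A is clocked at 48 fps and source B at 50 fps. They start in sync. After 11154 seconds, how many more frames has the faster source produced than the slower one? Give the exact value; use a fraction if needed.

A emits 48 × 11154 = 535392 frames; B emits 50 × 11154 = 557700.
Difference = 22308 frames; B is ahead of A.

22308 frames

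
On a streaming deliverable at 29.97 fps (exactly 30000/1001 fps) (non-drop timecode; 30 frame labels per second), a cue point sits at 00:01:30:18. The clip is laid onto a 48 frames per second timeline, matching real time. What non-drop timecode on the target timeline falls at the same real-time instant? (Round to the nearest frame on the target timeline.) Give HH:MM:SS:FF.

00:01:30:33

Source frame index: (0×3600 + 1×60 + 30) × 30 + 18 = 2718.
Real time: 2718 / (30000/1001) = 453453/5000 s.
Target frame: (453453/5000) × (48) = 2720718/625 ≈ 4353.149 → 4353.
At 48 labels/s: frame 4353 → 00:01:30:33.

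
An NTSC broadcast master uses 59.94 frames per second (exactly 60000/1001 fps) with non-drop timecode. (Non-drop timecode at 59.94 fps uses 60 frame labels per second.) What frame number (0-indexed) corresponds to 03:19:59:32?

frame 719972

Total seconds to the label: (3 × 3600 + 19 × 60 + 59) = 11999.
Frame index = 11999 × 60 + 32 = 719972.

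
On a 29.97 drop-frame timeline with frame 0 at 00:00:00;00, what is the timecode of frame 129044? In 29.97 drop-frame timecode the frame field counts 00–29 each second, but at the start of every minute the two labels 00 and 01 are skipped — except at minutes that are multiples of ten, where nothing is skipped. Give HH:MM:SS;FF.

Ten DF minutes hold 17982 frames, so frame 129044 lies in block 7 (frames 125874–143855) with 3170 frames into that block.
The block's first minute is 1800 frames and the rest 1798 each; 3170 frames reaches minute 1, so 7 × 18 + 1 × 2 = 128 labels have been skipped so far.
Adding those back, label number 129044 + 128 = 129172 at 30 labels/s is 4305 s + 22 f = 1 h 11 min 45 s frame 22, i.e. 01:11:45;22.

01:11:45;22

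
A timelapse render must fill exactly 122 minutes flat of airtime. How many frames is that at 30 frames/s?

219600 frames

122 min = 7320 s.
Frames = 7320 × 30 = 219600.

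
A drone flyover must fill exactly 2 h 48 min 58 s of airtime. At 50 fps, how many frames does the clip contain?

2 h 48 min 58 s = 10138 s.
Frames = 10138 × 50 = 506900.

506900 frames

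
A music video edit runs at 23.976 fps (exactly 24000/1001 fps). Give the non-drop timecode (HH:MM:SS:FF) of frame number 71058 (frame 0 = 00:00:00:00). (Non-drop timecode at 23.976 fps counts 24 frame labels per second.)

71058 ÷ 24 = 2960 full seconds, remainder 18 frames.
2960 s = 0 h 49 min 20 s.
Timecode: 00:49:20:18.

00:49:20:18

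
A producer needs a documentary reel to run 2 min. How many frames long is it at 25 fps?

3000 frames

2 min = 120 s.
Frames = 120 × 25 = 3000.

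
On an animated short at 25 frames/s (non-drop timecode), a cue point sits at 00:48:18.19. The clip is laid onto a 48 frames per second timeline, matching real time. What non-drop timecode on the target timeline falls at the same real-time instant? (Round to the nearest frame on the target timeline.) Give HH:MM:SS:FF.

00:48:18:36

Source frame index: (0×3600 + 48×60 + 18) × 25 + 19 = 72469.
Real time: 72469 / (25) = 72469/25 s.
Target frame: (72469/25) × (48) = 3478512/25 ≈ 139140.480 → 139140.
At 48 labels/s: frame 139140 → 00:48:18:36.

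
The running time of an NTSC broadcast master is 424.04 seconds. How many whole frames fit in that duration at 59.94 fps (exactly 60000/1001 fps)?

Frames = 424.04 × 60000/1001 = 25442400/1001 ≈ 25416.9830.
Complete frames: 25416.

25416 frames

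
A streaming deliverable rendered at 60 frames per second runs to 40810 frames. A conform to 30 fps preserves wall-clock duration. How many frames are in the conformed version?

20405 frames

Target frames = source frames × (target rate / source rate) = 40810 × (30)/(60) = 40810 × 1/2 = 20405.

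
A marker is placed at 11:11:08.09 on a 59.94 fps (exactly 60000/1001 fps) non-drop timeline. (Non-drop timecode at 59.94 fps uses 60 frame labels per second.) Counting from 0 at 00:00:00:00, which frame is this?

2416089

Total seconds to the label: (11 × 3600 + 11 × 60 + 8) = 40268.
Frame index = 40268 × 60 + 9 = 2416089.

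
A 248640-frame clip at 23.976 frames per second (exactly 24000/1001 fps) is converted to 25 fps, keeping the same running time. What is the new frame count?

Target frames = source frames × (target rate / source rate) = 248640 × (25)/(24000/1001) = 248640 × 1001/960 = 259259.

259259 frames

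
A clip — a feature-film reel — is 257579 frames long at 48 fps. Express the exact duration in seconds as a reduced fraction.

257579/48 seconds

Running time = 257579 ÷ (48) = 257579 × 1/48 = 257579/48 s.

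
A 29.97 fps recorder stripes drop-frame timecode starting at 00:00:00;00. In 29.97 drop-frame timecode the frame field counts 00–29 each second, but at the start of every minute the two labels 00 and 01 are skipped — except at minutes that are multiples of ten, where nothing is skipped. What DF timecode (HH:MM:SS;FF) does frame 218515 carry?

Each 10-minute DF block holds 10 × 60 × 30 − 9 × 2 = 17982 frames. 218515 ÷ 17982 → 12 full blocks, remainder 2731.
Within the partial block the first minute is 1800 frames and each further minute 1798, so 1 further minute boundary passed. Total skipped labels = 18 × 12 + 2 × 1 = 218.
Non-drop label index = 218515 + 218 = 218733; at 30 labels/s that is 02:01:31:03, i.e. DF 02:01:31;03.

02:01:31;03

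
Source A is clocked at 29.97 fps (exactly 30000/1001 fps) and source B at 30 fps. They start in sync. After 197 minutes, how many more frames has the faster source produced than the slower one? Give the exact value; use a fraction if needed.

197 min = 11820 s.
A emits 30000/1001 × 11820 = 354600000/1001 frames; B emits 30 × 11820 = 354600.
Difference = 354600/1001 frames (≈ 354.2458); B is ahead of A.

354600/1001 frames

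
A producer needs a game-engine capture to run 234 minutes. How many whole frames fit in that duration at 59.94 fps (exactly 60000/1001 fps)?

841558 frames

234 min = 14040 s.
Frames = 14040 × 60000/1001 = 64800000/77 ≈ 841558.4416.
Complete frames: 841558.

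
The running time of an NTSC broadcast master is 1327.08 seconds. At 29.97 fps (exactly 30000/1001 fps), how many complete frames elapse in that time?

39772 frames

Frames = 1327.08 × 30000/1001 = 39812400/1001 ≈ 39772.6274.
Complete frames: 39772.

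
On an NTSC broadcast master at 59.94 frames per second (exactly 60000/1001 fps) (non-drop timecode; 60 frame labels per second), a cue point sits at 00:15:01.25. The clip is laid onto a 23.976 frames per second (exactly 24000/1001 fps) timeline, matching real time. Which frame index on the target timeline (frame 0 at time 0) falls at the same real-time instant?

Source frame index: (0×3600 + 15×60 + 1) × 60 + 25 = 54085.
Real time: 54085 / (60000/1001) = 10827817/12000 s.
Target frame: (10827817/12000) × (24000/1001) = 21634.

frame 21634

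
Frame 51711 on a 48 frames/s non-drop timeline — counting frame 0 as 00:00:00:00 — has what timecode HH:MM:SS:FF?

51711 ÷ 48 = 1077 full seconds, remainder 15 frames.
1077 s = 0 h 17 min 57 s.
Timecode: 00:17:57:15.

00:17:57:15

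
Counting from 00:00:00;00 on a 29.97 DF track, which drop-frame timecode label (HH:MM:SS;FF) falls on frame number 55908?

00:31:05;14

Each 10-minute DF block holds 10 × 60 × 30 − 9 × 2 = 17982 frames. 55908 ÷ 17982 → 3 full blocks, remainder 1962.
Within the partial block the first minute is 1800 frames and each further minute 1798, so 1 further minute boundary passed. Total skipped labels = 18 × 3 + 2 × 1 = 56.
Non-drop label index = 55908 + 56 = 55964; at 30 labels/s that is 00:31:05:14, i.e. DF 00:31:05;14.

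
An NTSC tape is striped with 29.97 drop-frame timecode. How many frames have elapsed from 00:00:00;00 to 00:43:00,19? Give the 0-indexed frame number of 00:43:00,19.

77341

Complete 10-minute blocks: 4, each 17982 frames → 71928.
Remaining 3 whole minutes in the current block: 1800 + 2 × 1798 = 5396 frames.
Within the current minute: 0 × 30 + 19 − 2 = 17 (labels ;00/;01 skipped at this minute). Total = 71928 + 5396 + 17 = 77341.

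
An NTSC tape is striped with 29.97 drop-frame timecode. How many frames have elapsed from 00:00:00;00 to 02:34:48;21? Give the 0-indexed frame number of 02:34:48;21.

278383

Complete 10-minute blocks: 15, each 17982 frames → 269730.
Remaining 4 whole minutes in the current block: 1800 + 3 × 1798 = 7194 frames.
Within the current minute: 48 × 30 + 21 − 2 = 1459 (labels ;00/;01 skipped at this minute). Total = 269730 + 7194 + 1459 = 278383.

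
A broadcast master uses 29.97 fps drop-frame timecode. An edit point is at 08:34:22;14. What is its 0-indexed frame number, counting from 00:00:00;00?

924948

As if non-drop at 30 labels/s: (8 × 3600 + 34 × 60 + 22) × 30 + 14 = 925874.
Minute boundaries passed: 514; those not divisible by 10: 514 − 51 = 463; dropped labels = 2 × 463 = 926.
Actual frame index = 925874 − 926 = 924948.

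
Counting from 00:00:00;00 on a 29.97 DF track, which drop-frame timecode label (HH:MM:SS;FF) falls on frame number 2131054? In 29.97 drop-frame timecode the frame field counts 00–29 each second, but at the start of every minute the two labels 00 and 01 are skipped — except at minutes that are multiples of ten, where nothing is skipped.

Ten DF minutes hold 17982 frames, so frame 2131054 lies in block 118 (frames 2121876–2139857) with 9178 frames into that block.
The block's first minute is 1800 frames and the rest 1798 each; 9178 frames reaches minute 5, so 118 × 18 + 5 × 2 = 2134 labels have been skipped so far.
Adding those back, label number 2131054 + 2134 = 2133188 at 30 labels/s is 71106 s + 8 f = 19 h 45 min 6 s frame 8, i.e. 19:45:06;08.

19:45:06;08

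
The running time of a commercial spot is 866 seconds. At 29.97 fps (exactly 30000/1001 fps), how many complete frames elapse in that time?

25954 frames

Frames = 866 × 30000/1001 = 25980000/1001 ≈ 25954.0460.
Complete frames: 25954.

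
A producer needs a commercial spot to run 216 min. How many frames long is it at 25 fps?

216 min = 12960 s.
Frames = 12960 × 25 = 324000.

324000 frames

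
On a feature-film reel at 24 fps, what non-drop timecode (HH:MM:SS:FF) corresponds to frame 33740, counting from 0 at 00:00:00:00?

33740 ÷ 24 = 1405 full seconds, remainder 20 frames.
1405 s = 0 h 23 min 25 s.
Timecode: 00:23:25:20.

00:23:25:20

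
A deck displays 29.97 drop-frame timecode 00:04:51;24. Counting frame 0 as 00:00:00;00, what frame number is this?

As if non-drop at 30 labels/s: (0 × 3600 + 4 × 60 + 51) × 30 + 24 = 8754.
Minute boundaries passed: 4; those not divisible by 10: 4 − 0 = 4; dropped labels = 2 × 4 = 8.
Actual frame index = 8754 − 8 = 8746.

8746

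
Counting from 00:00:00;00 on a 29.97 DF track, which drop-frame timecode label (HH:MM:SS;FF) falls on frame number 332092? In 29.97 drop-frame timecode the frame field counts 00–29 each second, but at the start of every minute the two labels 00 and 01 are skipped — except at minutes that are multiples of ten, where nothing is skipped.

Each 10-minute DF block holds 10 × 60 × 30 − 9 × 2 = 17982 frames. 332092 ÷ 17982 → 18 full blocks, remainder 8416.
Within the partial block the first minute is 1800 frames and each further minute 1798, so 4 further minute boundaries passed. Total skipped labels = 18 × 18 + 2 × 4 = 332.
Non-drop label index = 332092 + 332 = 332424; at 30 labels/s that is 03:04:40:24, i.e. DF 03:04:40;24.

03:04:40;24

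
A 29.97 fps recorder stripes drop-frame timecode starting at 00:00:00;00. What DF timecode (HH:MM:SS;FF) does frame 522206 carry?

04:50:24;08

Ten DF minutes hold 17982 frames, so frame 522206 lies in block 29 (frames 521478–539459) with 728 frames into that block.
The block's first minute is 1800 frames and the rest 1798 each; 728 frames reaches minute 0, so 29 × 18 + 0 × 2 = 522 labels have been skipped so far.
Adding those back, label number 522206 + 522 = 522728 at 30 labels/s is 17424 s + 8 f = 4 h 50 min 24 s frame 8, i.e. 04:50:24;08.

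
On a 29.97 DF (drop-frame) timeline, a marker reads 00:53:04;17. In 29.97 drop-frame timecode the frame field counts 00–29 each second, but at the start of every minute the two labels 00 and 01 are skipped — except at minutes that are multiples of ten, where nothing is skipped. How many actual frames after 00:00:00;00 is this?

95441

Complete 10-minute blocks: 5, each 17982 frames → 89910.
Remaining 3 whole minutes in the current block: 1800 + 2 × 1798 = 5396 frames.
Within the current minute: 4 × 30 + 17 − 2 = 135 (labels ;00/;01 skipped at this minute). Total = 89910 + 5396 + 135 = 95441.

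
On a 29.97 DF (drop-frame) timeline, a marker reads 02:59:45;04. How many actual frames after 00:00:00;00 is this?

Complete 10-minute blocks: 17, each 17982 frames → 305694.
Remaining 9 whole minutes in the current block: 1800 + 8 × 1798 = 16184 frames.
Within the current minute: 45 × 30 + 4 − 2 = 1352 (labels ;00/;01 skipped at this minute). Total = 305694 + 16184 + 1352 = 323230.

323230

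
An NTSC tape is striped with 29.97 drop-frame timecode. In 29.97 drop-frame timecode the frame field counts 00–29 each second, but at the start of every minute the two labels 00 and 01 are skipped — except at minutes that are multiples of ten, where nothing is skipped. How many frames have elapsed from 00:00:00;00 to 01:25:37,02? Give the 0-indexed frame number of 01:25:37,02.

153958

Complete 10-minute blocks: 8, each 17982 frames → 143856.
Remaining 5 whole minutes in the current block: 1800 + 4 × 1798 = 8992 frames.
Within the current minute: 37 × 30 + 2 − 2 = 1110 (labels ;00/;01 skipped at this minute). Total = 143856 + 8992 + 1110 = 153958.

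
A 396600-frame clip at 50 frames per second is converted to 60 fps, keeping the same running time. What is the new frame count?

Target frames = source frames × (target rate / source rate) = 396600 × (60)/(50) = 396600 × 6/5 = 475920.

475920 frames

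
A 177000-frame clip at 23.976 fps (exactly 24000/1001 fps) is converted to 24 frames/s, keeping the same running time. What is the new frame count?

Target frames = source frames × (target rate / source rate) = 177000 × (24)/(24000/1001) = 177000 × 1001/1000 = 177177.

177177 frames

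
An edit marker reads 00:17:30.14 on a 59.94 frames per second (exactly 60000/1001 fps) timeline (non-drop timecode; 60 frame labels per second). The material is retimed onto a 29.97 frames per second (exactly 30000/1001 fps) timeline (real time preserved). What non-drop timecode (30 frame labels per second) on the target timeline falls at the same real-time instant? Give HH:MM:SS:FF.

00:17:30:07

Source frame index: (0×3600 + 17×60 + 30) × 60 + 14 = 63014.
Real time: 63014 / (60000/1001) = 31538507/30000 s.
Target frame: (31538507/30000) × (30000/1001) = 31507.
At 30 labels/s: frame 31507 → 00:17:30:07.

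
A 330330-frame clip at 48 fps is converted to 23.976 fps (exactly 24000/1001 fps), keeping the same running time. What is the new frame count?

Target frames = source frames × (target rate / source rate) = 330330 × (24000/1001)/(48) = 330330 × 500/1001 = 165000.

165000 frames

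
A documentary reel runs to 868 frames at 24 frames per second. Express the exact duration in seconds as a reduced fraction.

217/6 seconds

Running time = 868 ÷ (24) = 868 × 1/24 = 217/6 s.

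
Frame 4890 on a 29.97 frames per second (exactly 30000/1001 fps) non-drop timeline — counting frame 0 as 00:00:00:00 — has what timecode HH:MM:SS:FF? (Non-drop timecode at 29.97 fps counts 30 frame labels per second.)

4890 ÷ 30 = 163 full seconds, remainder 0 frames.
163 s = 0 h 2 min 43 s.
Timecode: 00:02:43:00.

00:02:43:00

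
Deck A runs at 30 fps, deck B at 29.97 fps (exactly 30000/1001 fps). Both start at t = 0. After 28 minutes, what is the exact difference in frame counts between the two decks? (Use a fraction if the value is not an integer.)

28 min = 1680 s.
A emits 30 × 1680 = 50400 frames; B emits 30000/1001 × 1680 = 7200000/143.
Difference = 7200/143 frames (≈ 50.3497); B is behind A.

7200/143 frames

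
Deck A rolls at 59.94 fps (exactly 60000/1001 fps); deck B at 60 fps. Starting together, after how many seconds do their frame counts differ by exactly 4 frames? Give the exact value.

1001/15 seconds

The gap grows by |60 − 60000/1001| = 60/1001 frames per second.
Time for a 4-frame gap: 4 ÷ (60/1001) = 1001/15 s.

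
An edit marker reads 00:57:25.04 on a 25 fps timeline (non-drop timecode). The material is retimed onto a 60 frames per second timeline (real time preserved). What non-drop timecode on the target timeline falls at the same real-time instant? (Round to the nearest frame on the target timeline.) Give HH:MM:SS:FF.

00:57:25:10

Source frame index: (0×3600 + 57×60 + 25) × 25 + 4 = 86129.
Real time: 86129 / (25) = 86129/25 s.
Target frame: (86129/25) × (60) = 1033548/5 ≈ 206709.600 → 206710.
At 60 labels/s: frame 206710 → 00:57:25:10.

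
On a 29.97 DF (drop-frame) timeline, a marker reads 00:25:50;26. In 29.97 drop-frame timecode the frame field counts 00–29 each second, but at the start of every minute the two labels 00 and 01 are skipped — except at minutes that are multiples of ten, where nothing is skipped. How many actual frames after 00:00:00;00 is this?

As if non-drop at 30 labels/s: (0 × 3600 + 25 × 60 + 50) × 30 + 26 = 46526.
Minute boundaries passed: 25; those not divisible by 10: 25 − 2 = 23; dropped labels = 2 × 23 = 46.
Actual frame index = 46526 − 46 = 46480.

46480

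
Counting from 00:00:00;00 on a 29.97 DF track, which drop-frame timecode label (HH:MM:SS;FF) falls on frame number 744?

Each 10-minute DF block holds 10 × 60 × 30 − 9 × 2 = 17982 frames. 744 ÷ 17982 → 0 full blocks, remainder 744.
Within the partial block the first minute is 1800 frames and each further minute 1798, so 0 further minute boundaries passed. Total skipped labels = 18 × 0 + 2 × 0 = 0.
Non-drop label index = 744 + 0 = 744; at 30 labels/s that is 00:00:24:24, i.e. DF 00:00:24;24.

00:00:24;24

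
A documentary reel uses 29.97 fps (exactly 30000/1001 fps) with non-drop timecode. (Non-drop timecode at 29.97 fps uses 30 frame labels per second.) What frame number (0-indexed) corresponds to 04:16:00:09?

frame 460809

Total seconds to the label: (4 × 3600 + 16 × 60 + 0) = 15360.
Frame index = 15360 × 30 + 9 = 460809.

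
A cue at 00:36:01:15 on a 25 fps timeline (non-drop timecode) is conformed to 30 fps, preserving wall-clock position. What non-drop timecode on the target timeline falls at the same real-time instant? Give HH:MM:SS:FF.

Source frame index: (0×3600 + 36×60 + 1) × 25 + 15 = 54040.
Real time: 54040 / (25) = 10808/5 s.
Target frame: (10808/5) × (30) = 64848.
At 30 labels/s: frame 64848 → 00:36:01:18.

00:36:01:18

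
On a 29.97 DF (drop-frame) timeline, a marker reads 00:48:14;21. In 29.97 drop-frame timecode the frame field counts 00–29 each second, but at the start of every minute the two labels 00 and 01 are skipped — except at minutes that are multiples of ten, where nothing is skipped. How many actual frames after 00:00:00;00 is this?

As if non-drop at 30 labels/s: (0 × 3600 + 48 × 60 + 14) × 30 + 21 = 86841.
Minute boundaries passed: 48; those not divisible by 10: 48 − 4 = 44; dropped labels = 2 × 44 = 88.
Actual frame index = 86841 − 88 = 86753.

86753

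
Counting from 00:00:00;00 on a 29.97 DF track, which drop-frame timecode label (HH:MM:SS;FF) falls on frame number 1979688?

Each 10-minute DF block holds 10 × 60 × 30 − 9 × 2 = 17982 frames. 1979688 ÷ 17982 → 110 full blocks, remainder 1668.
Within the partial block the first minute is 1800 frames and each further minute 1798, so 0 further minute boundaries passed. Total skipped labels = 18 × 110 + 2 × 0 = 1980.
Non-drop label index = 1979688 + 1980 = 1981668; at 30 labels/s that is 18:20:55:18, i.e. DF 18:20:55;18.

18:20:55;18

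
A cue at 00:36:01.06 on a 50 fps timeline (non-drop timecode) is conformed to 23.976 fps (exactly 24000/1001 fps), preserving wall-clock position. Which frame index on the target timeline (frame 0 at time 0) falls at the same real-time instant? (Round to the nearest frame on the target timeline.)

Source frame index: (0×3600 + 36×60 + 1) × 50 + 6 = 108056.
Real time: 108056 / (50) = 54028/25 s.
Target frame: (54028/25) × (24000/1001) = 3989760/77 ≈ 51815.065 → 51815.

frame 51815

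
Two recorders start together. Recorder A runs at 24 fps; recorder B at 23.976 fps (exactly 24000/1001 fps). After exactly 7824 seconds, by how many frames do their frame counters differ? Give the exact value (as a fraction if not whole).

A emits 24 × 7824 = 187776 frames; B emits 24000/1001 × 7824 = 187776000/1001.
Difference = 187776/1001 frames (≈ 187.5884); B is behind A.

187776/1001 frames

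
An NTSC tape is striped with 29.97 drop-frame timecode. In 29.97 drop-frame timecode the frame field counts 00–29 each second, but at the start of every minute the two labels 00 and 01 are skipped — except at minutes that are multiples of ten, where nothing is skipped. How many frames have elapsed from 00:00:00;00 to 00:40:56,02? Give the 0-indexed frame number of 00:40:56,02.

73610

Complete 10-minute blocks: 4, each 17982 frames → 71928.
Remaining 0 whole minutes in the current block: 0 frames.
Within the current minute: 56 × 30 + 2 = 1682. Total = 71928 + 0 + 1682 = 73610.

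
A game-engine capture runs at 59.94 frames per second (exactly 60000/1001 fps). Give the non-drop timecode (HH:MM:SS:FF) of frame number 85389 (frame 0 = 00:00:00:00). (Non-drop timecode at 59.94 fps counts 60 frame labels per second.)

00:23:43:09

85389 ÷ 60 = 1423 full seconds, remainder 9 frames.
1423 s = 0 h 23 min 43 s.
Timecode: 00:23:43:09.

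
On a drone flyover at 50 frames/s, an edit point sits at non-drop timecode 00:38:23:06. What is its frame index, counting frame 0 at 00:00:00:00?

frame 115156

Total seconds to the label: (0 × 3600 + 38 × 60 + 23) = 2303.
Frame index = 2303 × 50 + 6 = 115156.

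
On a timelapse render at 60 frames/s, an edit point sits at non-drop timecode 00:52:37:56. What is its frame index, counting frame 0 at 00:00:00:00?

Total seconds to the label: (0 × 3600 + 52 × 60 + 37) = 3157.
Frame index = 3157 × 60 + 56 = 189476.

frame 189476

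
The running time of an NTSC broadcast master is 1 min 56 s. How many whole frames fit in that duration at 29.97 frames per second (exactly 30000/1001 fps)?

1 min 56 s = 116 s.
Frames = 116 × 30000/1001 = 3480000/1001 ≈ 3476.5235.
Complete frames: 3476.

3476 frames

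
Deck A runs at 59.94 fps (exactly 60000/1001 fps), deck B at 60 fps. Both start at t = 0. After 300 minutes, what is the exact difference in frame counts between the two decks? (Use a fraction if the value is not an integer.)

1080000/1001 frames

300 min = 18000 s.
A emits 60000/1001 × 18000 = 1080000000/1001 frames; B emits 60 × 18000 = 1080000.
Difference = 1080000/1001 frames (≈ 1078.9211); B is ahead of A.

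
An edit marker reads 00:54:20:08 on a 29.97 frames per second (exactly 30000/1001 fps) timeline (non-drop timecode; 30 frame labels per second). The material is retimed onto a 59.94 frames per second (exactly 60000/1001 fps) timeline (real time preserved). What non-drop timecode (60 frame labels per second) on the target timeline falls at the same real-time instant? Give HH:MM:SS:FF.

00:54:20:16

Source frame index: (0×3600 + 54×60 + 20) × 30 + 8 = 97808.
Real time: 97808 / (30000/1001) = 6119113/1875 s.
Target frame: (6119113/1875) × (60000/1001) = 195616.
At 60 labels/s: frame 195616 → 00:54:20:16.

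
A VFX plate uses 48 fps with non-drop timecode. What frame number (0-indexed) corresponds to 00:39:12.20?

Total seconds to the label: (0 × 3600 + 39 × 60 + 12) = 2352.
Frame index = 2352 × 48 + 20 = 112916.

112916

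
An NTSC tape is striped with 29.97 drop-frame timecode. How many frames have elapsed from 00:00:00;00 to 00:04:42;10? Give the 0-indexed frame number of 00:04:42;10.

8462

Complete 10-minute blocks: 0, each 17982 frames → 0.
Remaining 4 whole minutes in the current block: 1800 + 3 × 1798 = 7194 frames.
Within the current minute: 42 × 30 + 10 − 2 = 1268 (labels ;00/;01 skipped at this minute). Total = 0 + 7194 + 1268 = 8462.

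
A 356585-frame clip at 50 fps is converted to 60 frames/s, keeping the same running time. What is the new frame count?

427902 frames

Target frames = source frames × (target rate / source rate) = 356585 × (60)/(50) = 356585 × 6/5 = 427902.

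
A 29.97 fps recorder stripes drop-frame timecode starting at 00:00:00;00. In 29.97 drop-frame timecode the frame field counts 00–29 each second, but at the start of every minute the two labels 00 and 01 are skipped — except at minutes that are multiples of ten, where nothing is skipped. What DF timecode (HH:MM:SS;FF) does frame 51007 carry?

Each 10-minute DF block holds 10 × 60 × 30 − 9 × 2 = 17982 frames. 51007 ÷ 17982 → 2 full blocks, remainder 15043.
Within the partial block the first minute is 1800 frames and each further minute 1798, so 8 further minute boundaries passed. Total skipped labels = 18 × 2 + 2 × 8 = 52.
Non-drop label index = 51007 + 52 = 51059; at 30 labels/s that is 00:28:21:29, i.e. DF 00:28:21;29.

00:28:21;29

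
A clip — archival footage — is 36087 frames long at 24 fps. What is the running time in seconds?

1503.625 seconds

Running time = 36087 / (24) = 1503.625 s.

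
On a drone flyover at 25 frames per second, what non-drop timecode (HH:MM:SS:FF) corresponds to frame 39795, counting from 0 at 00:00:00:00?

00:26:31:20

39795 ÷ 25 = 1591 full seconds, remainder 20 frames.
1591 s = 0 h 26 min 31 s.
Timecode: 00:26:31:20.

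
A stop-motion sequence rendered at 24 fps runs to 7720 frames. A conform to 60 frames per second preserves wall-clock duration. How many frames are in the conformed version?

Target frames = source frames × (target rate / source rate) = 7720 × (60)/(24) = 7720 × 5/2 = 19300.

19300 frames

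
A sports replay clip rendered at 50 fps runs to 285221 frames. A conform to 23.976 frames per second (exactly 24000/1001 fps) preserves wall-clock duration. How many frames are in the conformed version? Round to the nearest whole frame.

Frames at target rate = 285221 × (24000/1001) / (50) = 136906080/1001 ≈ 136769.311.
Nearest whole frame: 136769.

136769 frames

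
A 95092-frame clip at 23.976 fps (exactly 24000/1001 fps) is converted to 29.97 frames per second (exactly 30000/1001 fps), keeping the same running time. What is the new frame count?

118865 frames

Target frames = source frames × (target rate / source rate) = 95092 × (30000/1001)/(24000/1001) = 95092 × 5/4 = 118865.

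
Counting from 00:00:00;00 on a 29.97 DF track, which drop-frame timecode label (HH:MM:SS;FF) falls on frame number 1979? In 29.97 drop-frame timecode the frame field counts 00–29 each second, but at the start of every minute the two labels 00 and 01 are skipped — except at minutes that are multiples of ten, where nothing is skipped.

00:01:06;01

Each 10-minute DF block holds 10 × 60 × 30 − 9 × 2 = 17982 frames. 1979 ÷ 17982 → 0 full blocks, remainder 1979.
Within the partial block the first minute is 1800 frames and each further minute 1798, so 1 further minute boundary passed. Total skipped labels = 18 × 0 + 2 × 1 = 2.
Non-drop label index = 1979 + 2 = 1981; at 30 labels/s that is 00:01:06:01, i.e. DF 00:01:06;01.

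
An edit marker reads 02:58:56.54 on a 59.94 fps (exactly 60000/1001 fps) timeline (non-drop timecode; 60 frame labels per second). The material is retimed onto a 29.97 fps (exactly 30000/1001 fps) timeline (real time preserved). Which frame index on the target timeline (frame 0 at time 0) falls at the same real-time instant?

Source frame index: (2×3600 + 58×60 + 56) × 60 + 54 = 644214.
Real time: 644214 / (60000/1001) = 107476369/10000 s.
Target frame: (107476369/10000) × (30000/1001) = 322107.

frame 322107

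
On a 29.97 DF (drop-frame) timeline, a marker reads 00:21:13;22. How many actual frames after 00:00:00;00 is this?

As if non-drop at 30 labels/s: (0 × 3600 + 21 × 60 + 13) × 30 + 22 = 38212.
Minute boundaries passed: 21; those not divisible by 10: 21 − 2 = 19; dropped labels = 2 × 19 = 38.
Actual frame index = 38212 − 38 = 38174.

38174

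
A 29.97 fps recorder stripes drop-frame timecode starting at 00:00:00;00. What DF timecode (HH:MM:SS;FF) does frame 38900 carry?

Ten DF minutes hold 17982 frames, so frame 38900 lies in block 2 (frames 35964–53945) with 2936 frames into that block.
The block's first minute is 1800 frames and the rest 1798 each; 2936 frames reaches minute 1, so 2 × 18 + 1 × 2 = 38 labels have been skipped so far.
Adding those back, label number 38900 + 38 = 38938 at 30 labels/s is 1297 s + 28 f = 0 h 21 min 37 s frame 28, i.e. 00:21:37;28.

00:21:37;28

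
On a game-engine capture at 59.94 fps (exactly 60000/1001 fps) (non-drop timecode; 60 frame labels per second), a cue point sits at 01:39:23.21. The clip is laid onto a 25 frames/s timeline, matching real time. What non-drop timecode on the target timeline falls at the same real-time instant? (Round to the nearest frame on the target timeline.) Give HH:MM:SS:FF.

01:39:29:08

Source frame index: (1×3600 + 39×60 + 23) × 60 + 21 = 357801.
Real time: 357801 / (60000/1001) = 119386267/20000 s.
Target frame: (119386267/20000) × (25) = 119386267/800 ≈ 149232.834 → 149233.
At 25 labels/s: frame 149233 → 01:39:29:08.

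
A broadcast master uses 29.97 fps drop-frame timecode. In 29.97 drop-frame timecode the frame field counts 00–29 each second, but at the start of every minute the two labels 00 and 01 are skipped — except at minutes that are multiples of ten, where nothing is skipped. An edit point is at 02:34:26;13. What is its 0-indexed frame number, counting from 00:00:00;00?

As if non-drop at 30 labels/s: (2 × 3600 + 34 × 60 + 26) × 30 + 13 = 277993.
Minute boundaries passed: 154; those not divisible by 10: 154 − 15 = 139; dropped labels = 2 × 139 = 278.
Actual frame index = 277993 − 278 = 277715.

277715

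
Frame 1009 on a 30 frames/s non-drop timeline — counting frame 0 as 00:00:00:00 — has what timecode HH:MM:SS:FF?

1009 ÷ 30 = 33 full seconds, remainder 19 frames.
33 s = 0 h 0 min 33 s.
Timecode: 00:00:33:19.

00:00:33:19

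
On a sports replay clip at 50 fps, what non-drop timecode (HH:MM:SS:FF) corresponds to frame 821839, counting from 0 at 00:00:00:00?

821839 ÷ 50 = 16436 full seconds, remainder 39 frames.
16436 s = 4 h 33 min 56 s.
Timecode: 04:33:56:39.

04:33:56:39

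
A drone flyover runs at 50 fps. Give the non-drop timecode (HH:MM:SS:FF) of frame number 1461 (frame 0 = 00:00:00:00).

1461 ÷ 50 = 29 full seconds, remainder 11 frames.
29 s = 0 h 0 min 29 s.
Timecode: 00:00:29:11.

00:00:29:11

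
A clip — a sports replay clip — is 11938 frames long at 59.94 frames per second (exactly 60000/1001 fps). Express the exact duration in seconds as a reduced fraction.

5974969/30000 seconds

Running time = 11938 ÷ (60000/1001) = 11938 × 1001/60000 = 5974969/30000 s.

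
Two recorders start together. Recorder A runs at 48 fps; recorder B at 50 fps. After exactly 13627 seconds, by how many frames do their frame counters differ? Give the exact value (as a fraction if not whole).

A emits 48 × 13627 = 654096 frames; B emits 50 × 13627 = 681350.
Difference = 27254 frames; B is ahead of A.

27254 frames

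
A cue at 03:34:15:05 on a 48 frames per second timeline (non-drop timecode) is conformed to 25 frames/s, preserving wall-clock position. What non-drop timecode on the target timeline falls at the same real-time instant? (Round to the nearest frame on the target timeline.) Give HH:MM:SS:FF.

03:34:15:03

Source frame index: (3×3600 + 34×60 + 15) × 48 + 5 = 617045.
Real time: 617045 / (48) = 617045/48 s.
Target frame: (617045/48) × (25) = 15426125/48 ≈ 321377.604 → 321378.
At 25 labels/s: frame 321378 → 03:34:15:03.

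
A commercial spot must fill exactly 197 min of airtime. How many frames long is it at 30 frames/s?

197 min = 11820 s.
Frames = 11820 × 30 = 354600.

354600 frames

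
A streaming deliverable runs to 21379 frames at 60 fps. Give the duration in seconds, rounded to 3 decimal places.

Running time = 21379 × 1/60 = 21379/60 s ≈ 356.317 s.

356.317 seconds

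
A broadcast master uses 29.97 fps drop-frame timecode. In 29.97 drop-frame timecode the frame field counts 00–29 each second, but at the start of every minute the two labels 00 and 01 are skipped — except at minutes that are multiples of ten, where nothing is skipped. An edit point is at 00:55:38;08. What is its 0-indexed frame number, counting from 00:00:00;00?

100048

Complete 10-minute blocks: 5, each 17982 frames → 89910.
Remaining 5 whole minutes in the current block: 1800 + 4 × 1798 = 8992 frames.
Within the current minute: 38 × 30 + 8 − 2 = 1146 (labels ;00/;01 skipped at this minute). Total = 89910 + 8992 + 1146 = 100048.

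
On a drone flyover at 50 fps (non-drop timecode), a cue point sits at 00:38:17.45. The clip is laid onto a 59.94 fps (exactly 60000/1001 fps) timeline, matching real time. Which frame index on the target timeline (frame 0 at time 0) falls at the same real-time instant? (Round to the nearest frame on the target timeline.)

frame 137736

Source frame index: (0×3600 + 38×60 + 17) × 50 + 45 = 114895.
Real time: 114895 / (50) = 22979/10 s.
Target frame: (22979/10) × (60000/1001) = 12534000/91 ≈ 137736.264 → 137736.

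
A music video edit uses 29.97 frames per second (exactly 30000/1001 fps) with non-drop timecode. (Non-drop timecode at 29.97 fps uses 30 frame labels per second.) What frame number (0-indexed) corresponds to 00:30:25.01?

54751

Total seconds to the label: (0 × 3600 + 30 × 60 + 25) = 1825.
Frame index = 1825 × 30 + 1 = 54751.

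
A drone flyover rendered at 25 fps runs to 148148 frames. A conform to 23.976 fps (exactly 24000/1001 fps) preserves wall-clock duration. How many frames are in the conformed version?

Target frames = source frames × (target rate / source rate) = 148148 × (24000/1001)/(25) = 148148 × 960/1001 = 142080.

142080 frames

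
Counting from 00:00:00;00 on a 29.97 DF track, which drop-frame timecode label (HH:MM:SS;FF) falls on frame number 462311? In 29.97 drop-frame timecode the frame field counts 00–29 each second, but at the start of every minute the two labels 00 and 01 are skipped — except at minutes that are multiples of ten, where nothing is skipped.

04:17:05;25

Each 10-minute DF block holds 10 × 60 × 30 − 9 × 2 = 17982 frames. 462311 ÷ 17982 → 25 full blocks, remainder 12761.
Within the partial block the first minute is 1800 frames and each further minute 1798, so 7 further minute boundaries passed. Total skipped labels = 18 × 25 + 2 × 7 = 464.
Non-drop label index = 462311 + 464 = 462775; at 30 labels/s that is 04:17:05:25, i.e. DF 04:17:05;25.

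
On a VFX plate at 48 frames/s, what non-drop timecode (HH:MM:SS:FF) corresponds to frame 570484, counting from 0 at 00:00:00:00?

03:18:05:04

570484 ÷ 48 = 11885 full seconds, remainder 4 frames.
11885 s = 3 h 18 min 5 s.
Timecode: 03:18:05:04.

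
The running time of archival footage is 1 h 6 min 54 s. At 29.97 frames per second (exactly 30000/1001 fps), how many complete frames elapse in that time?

1 h 6 min 54 s = 4014 s.
Frames = 4014 × 30000/1001 = 120420000/1001 ≈ 120299.7003.
Complete frames: 120299.

120299 frames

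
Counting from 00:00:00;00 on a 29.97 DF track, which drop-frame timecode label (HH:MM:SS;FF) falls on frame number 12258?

Each 10-minute DF block holds 10 × 60 × 30 − 9 × 2 = 17982 frames. 12258 ÷ 17982 → 0 full blocks, remainder 12258.
Within the partial block the first minute is 1800 frames and each further minute 1798, so 6 further minute boundaries passed. Total skipped labels = 18 × 0 + 2 × 6 = 12.
Non-drop label index = 12258 + 12 = 12270; at 30 labels/s that is 00:06:49:00, i.e. DF 00:06:49;00.

00:06:49;00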